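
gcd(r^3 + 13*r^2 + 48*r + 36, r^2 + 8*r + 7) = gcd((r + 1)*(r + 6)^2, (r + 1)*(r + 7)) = r + 1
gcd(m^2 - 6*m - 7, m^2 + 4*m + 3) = m + 1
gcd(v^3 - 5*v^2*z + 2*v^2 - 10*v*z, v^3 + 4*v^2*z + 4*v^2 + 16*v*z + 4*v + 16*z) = v + 2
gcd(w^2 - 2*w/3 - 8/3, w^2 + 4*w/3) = w + 4/3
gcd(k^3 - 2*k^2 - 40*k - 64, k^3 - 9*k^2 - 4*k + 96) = k - 8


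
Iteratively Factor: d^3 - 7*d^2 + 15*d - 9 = (d - 1)*(d^2 - 6*d + 9) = (d - 3)*(d - 1)*(d - 3)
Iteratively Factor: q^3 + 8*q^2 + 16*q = (q + 4)*(q^2 + 4*q) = q*(q + 4)*(q + 4)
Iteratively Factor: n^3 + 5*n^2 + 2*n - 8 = (n + 4)*(n^2 + n - 2) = (n - 1)*(n + 4)*(n + 2)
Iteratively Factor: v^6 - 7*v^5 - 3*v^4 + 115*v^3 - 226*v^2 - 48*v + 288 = (v + 1)*(v^5 - 8*v^4 + 5*v^3 + 110*v^2 - 336*v + 288) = (v + 1)*(v + 4)*(v^4 - 12*v^3 + 53*v^2 - 102*v + 72) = (v - 2)*(v + 1)*(v + 4)*(v^3 - 10*v^2 + 33*v - 36) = (v - 3)*(v - 2)*(v + 1)*(v + 4)*(v^2 - 7*v + 12) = (v - 4)*(v - 3)*(v - 2)*(v + 1)*(v + 4)*(v - 3)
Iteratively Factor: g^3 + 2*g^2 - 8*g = (g)*(g^2 + 2*g - 8) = g*(g - 2)*(g + 4)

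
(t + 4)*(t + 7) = t^2 + 11*t + 28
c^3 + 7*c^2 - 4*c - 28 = (c - 2)*(c + 2)*(c + 7)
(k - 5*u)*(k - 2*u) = k^2 - 7*k*u + 10*u^2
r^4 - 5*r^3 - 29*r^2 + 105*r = r*(r - 7)*(r - 3)*(r + 5)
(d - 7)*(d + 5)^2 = d^3 + 3*d^2 - 45*d - 175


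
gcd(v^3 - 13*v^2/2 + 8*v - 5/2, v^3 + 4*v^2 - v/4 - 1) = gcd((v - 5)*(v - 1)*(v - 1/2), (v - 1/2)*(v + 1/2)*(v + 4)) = v - 1/2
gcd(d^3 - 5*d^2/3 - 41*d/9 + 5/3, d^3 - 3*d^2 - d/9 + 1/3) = d^2 - 10*d/3 + 1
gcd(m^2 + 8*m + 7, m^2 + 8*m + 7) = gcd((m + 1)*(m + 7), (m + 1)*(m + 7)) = m^2 + 8*m + 7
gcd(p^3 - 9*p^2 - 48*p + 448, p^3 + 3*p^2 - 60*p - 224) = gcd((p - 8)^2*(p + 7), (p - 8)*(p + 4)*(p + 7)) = p^2 - p - 56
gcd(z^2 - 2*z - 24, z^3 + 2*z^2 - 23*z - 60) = z + 4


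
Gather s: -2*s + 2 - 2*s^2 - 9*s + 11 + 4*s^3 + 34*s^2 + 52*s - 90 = 4*s^3 + 32*s^2 + 41*s - 77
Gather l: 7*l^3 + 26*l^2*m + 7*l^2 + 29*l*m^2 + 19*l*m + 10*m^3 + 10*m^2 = 7*l^3 + l^2*(26*m + 7) + l*(29*m^2 + 19*m) + 10*m^3 + 10*m^2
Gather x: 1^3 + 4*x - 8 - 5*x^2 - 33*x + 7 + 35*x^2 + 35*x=30*x^2 + 6*x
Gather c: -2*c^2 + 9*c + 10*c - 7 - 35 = -2*c^2 + 19*c - 42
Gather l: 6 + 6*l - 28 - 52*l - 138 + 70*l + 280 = 24*l + 120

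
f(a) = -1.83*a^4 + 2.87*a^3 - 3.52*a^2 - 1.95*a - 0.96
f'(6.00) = -1315.35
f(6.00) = -1891.14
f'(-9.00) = 6095.10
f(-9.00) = -14367.39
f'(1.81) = -29.89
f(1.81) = -18.64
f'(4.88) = -681.95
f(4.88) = -798.61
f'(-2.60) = 203.21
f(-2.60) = -153.75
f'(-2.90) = 269.40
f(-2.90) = -224.34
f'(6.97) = -2111.35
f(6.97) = -3532.74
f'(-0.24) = 0.34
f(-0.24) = -0.74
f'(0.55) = -4.44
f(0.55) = -2.79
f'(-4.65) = 952.94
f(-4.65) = -1212.15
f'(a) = -7.32*a^3 + 8.61*a^2 - 7.04*a - 1.95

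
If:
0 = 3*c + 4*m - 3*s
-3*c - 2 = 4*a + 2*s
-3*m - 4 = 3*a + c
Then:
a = -37*s/56 - 29/28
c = 3*s/14 + 5/7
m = 33*s/56 - 15/28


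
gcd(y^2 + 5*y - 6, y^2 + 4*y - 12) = y + 6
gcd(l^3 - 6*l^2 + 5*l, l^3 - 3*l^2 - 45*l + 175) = l - 5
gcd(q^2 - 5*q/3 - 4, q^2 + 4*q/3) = q + 4/3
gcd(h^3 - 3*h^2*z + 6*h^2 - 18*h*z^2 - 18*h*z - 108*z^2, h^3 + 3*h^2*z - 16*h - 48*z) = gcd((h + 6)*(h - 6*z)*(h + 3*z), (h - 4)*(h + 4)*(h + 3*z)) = h + 3*z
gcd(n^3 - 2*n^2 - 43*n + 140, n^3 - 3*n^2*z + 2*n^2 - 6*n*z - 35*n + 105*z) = n^2 + 2*n - 35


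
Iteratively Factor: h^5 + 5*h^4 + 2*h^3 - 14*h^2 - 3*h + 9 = (h + 1)*(h^4 + 4*h^3 - 2*h^2 - 12*h + 9) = (h + 1)*(h + 3)*(h^3 + h^2 - 5*h + 3) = (h - 1)*(h + 1)*(h + 3)*(h^2 + 2*h - 3) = (h - 1)^2*(h + 1)*(h + 3)*(h + 3)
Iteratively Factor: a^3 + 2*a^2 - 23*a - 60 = (a + 4)*(a^2 - 2*a - 15) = (a + 3)*(a + 4)*(a - 5)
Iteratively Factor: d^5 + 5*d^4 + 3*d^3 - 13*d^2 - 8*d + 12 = (d - 1)*(d^4 + 6*d^3 + 9*d^2 - 4*d - 12) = (d - 1)*(d + 2)*(d^3 + 4*d^2 + d - 6) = (d - 1)*(d + 2)*(d + 3)*(d^2 + d - 2) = (d - 1)*(d + 2)^2*(d + 3)*(d - 1)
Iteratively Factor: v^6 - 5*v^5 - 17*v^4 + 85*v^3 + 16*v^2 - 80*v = (v + 1)*(v^5 - 6*v^4 - 11*v^3 + 96*v^2 - 80*v) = (v - 4)*(v + 1)*(v^4 - 2*v^3 - 19*v^2 + 20*v) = (v - 5)*(v - 4)*(v + 1)*(v^3 + 3*v^2 - 4*v) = (v - 5)*(v - 4)*(v + 1)*(v + 4)*(v^2 - v) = v*(v - 5)*(v - 4)*(v + 1)*(v + 4)*(v - 1)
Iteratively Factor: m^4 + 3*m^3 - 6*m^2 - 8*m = (m + 1)*(m^3 + 2*m^2 - 8*m) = (m - 2)*(m + 1)*(m^2 + 4*m) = (m - 2)*(m + 1)*(m + 4)*(m)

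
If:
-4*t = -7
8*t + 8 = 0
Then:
No Solution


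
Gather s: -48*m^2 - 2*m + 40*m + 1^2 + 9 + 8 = -48*m^2 + 38*m + 18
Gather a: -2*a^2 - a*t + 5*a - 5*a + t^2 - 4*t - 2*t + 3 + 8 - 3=-2*a^2 - a*t + t^2 - 6*t + 8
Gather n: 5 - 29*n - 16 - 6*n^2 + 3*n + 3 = -6*n^2 - 26*n - 8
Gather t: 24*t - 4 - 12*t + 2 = 12*t - 2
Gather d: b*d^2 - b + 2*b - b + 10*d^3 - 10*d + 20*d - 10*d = b*d^2 + 10*d^3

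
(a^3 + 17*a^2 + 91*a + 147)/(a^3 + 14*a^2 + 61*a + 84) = (a + 7)/(a + 4)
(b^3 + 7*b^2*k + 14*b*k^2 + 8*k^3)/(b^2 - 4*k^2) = (b^2 + 5*b*k + 4*k^2)/(b - 2*k)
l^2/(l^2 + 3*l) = l/(l + 3)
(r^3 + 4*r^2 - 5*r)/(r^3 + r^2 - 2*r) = (r + 5)/(r + 2)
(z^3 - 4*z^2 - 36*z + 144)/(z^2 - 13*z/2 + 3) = 2*(z^2 + 2*z - 24)/(2*z - 1)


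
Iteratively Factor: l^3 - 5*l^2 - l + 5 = (l - 5)*(l^2 - 1) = (l - 5)*(l + 1)*(l - 1)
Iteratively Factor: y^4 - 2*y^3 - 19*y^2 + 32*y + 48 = (y - 4)*(y^3 + 2*y^2 - 11*y - 12) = (y - 4)*(y + 4)*(y^2 - 2*y - 3) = (y - 4)*(y - 3)*(y + 4)*(y + 1)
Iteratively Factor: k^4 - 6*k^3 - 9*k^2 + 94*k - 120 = (k + 4)*(k^3 - 10*k^2 + 31*k - 30) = (k - 2)*(k + 4)*(k^2 - 8*k + 15) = (k - 3)*(k - 2)*(k + 4)*(k - 5)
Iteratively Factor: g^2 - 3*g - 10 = (g + 2)*(g - 5)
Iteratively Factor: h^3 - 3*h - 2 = (h + 1)*(h^2 - h - 2) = (h - 2)*(h + 1)*(h + 1)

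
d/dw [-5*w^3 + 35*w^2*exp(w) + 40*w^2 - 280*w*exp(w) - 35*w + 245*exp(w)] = 35*w^2*exp(w) - 15*w^2 - 210*w*exp(w) + 80*w - 35*exp(w) - 35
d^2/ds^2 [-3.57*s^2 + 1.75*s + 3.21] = -7.14000000000000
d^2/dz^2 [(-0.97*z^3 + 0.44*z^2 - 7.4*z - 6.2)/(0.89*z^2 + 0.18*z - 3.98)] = (-8.88178419700125e-16*z^5 + 2.22044604925031e-16*z^4 - 18.79878*z^3 - 15.945264*z^2 - 255.424248*z - 40.988208)/(0.704969*z^6 + 0.427734*z^5 - 9.371166*z^4 - 3.819744*z^3 + 41.907012*z^2 + 8.553816*z - 63.044792)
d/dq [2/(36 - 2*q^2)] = 2*q/(q^2 - 18)^2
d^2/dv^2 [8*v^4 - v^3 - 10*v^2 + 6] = 96*v^2 - 6*v - 20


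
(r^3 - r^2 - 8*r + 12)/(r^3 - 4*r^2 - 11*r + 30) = (r - 2)/(r - 5)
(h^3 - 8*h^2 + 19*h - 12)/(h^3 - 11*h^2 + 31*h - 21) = (h - 4)/(h - 7)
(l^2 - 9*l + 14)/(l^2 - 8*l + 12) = (l - 7)/(l - 6)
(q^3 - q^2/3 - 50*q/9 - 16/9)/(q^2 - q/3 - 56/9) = (3*q^2 + 7*q + 2)/(3*q + 7)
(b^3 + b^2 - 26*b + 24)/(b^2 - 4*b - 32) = (-b^3 - b^2 + 26*b - 24)/(-b^2 + 4*b + 32)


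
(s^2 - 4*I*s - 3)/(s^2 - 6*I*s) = (s^2 - 4*I*s - 3)/(s*(s - 6*I))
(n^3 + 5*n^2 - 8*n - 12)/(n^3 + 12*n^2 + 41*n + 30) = (n - 2)/(n + 5)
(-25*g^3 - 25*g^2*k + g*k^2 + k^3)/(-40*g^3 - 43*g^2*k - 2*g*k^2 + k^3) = (5*g - k)/(8*g - k)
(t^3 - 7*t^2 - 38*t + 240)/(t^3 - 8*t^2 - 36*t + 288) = (t - 5)/(t - 6)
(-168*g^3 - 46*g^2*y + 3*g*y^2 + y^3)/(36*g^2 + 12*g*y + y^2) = (-28*g^2 - 3*g*y + y^2)/(6*g + y)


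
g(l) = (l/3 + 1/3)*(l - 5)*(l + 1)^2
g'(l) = (l/3 + 1/3)*(l - 5)*(2*l + 2) + (l/3 + 1/3)*(l + 1)^2 + (l - 5)*(l + 1)^2/3 = 2*(l + 1)^2*(2*l - 7)/3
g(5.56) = 52.70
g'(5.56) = 118.20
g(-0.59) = -0.13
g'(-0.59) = -0.92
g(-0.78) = -0.02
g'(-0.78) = -0.28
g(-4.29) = 110.28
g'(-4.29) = -112.43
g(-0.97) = -0.00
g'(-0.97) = -0.01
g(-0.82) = -0.01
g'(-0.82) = -0.19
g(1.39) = -16.43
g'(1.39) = -16.07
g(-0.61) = -0.11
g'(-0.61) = -0.83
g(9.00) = 1333.33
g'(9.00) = 733.33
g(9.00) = 1333.33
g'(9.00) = 733.33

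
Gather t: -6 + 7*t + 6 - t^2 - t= -t^2 + 6*t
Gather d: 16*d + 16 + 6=16*d + 22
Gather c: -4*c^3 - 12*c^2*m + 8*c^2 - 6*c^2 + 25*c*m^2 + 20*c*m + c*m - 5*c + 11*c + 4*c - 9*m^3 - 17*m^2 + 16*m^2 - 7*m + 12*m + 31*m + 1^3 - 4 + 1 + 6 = -4*c^3 + c^2*(2 - 12*m) + c*(25*m^2 + 21*m + 10) - 9*m^3 - m^2 + 36*m + 4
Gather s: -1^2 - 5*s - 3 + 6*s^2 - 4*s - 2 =6*s^2 - 9*s - 6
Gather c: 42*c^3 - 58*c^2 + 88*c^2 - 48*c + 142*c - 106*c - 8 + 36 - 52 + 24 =42*c^3 + 30*c^2 - 12*c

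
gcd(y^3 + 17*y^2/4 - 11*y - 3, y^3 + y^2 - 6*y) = y - 2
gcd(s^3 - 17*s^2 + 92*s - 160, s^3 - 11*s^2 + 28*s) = s - 4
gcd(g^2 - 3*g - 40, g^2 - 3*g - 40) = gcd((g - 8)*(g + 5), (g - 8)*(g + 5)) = g^2 - 3*g - 40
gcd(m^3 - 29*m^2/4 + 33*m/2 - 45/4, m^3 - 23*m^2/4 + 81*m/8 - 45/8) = m^2 - 17*m/4 + 15/4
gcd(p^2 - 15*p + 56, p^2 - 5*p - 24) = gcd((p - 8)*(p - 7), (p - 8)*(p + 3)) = p - 8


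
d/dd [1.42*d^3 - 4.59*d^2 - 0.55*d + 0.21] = 4.26*d^2 - 9.18*d - 0.55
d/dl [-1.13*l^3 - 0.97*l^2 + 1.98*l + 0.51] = -3.39*l^2 - 1.94*l + 1.98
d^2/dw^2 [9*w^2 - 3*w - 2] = 18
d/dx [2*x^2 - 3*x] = 4*x - 3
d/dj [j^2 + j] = 2*j + 1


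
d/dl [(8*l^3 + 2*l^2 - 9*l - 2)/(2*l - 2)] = (16*l^3 - 22*l^2 - 4*l + 11)/(2*(l^2 - 2*l + 1))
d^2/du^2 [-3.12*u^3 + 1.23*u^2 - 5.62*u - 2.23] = 2.46 - 18.72*u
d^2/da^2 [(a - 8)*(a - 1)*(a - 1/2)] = 6*a - 19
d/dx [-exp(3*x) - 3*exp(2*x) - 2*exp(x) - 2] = (-3*exp(2*x) - 6*exp(x) - 2)*exp(x)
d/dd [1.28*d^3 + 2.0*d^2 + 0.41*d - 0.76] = 3.84*d^2 + 4.0*d + 0.41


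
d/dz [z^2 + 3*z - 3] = 2*z + 3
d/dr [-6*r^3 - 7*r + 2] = -18*r^2 - 7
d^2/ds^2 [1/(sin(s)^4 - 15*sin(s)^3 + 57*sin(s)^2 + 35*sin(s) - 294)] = (-16*sin(s)^6 + 121*sin(s)^5 - 211*sin(s)^4 + 107*sin(s)^3 - 1087*sin(s)^2 - 296*sin(s) + 734)/((sin(s) - 7)^4*(sin(s)^2 - sin(s) - 6)^3)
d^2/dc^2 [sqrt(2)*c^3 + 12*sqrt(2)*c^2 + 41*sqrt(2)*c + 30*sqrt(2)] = 6*sqrt(2)*(c + 4)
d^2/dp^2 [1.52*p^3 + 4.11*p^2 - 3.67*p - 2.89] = 9.12*p + 8.22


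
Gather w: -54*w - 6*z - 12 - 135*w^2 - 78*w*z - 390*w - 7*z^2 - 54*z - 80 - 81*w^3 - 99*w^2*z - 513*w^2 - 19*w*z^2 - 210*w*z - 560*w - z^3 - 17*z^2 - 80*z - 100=-81*w^3 + w^2*(-99*z - 648) + w*(-19*z^2 - 288*z - 1004) - z^3 - 24*z^2 - 140*z - 192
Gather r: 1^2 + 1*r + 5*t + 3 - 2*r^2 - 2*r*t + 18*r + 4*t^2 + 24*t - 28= -2*r^2 + r*(19 - 2*t) + 4*t^2 + 29*t - 24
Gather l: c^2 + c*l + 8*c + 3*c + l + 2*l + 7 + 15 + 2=c^2 + 11*c + l*(c + 3) + 24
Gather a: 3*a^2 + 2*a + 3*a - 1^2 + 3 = 3*a^2 + 5*a + 2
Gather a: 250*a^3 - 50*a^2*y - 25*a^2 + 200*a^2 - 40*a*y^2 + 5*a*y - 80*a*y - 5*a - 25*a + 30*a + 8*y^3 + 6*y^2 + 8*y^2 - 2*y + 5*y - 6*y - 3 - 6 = 250*a^3 + a^2*(175 - 50*y) + a*(-40*y^2 - 75*y) + 8*y^3 + 14*y^2 - 3*y - 9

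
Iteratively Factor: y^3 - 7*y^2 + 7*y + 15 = (y - 3)*(y^2 - 4*y - 5) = (y - 3)*(y + 1)*(y - 5)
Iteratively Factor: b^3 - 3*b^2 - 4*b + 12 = (b - 3)*(b^2 - 4) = (b - 3)*(b + 2)*(b - 2)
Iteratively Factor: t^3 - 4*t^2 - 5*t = (t - 5)*(t^2 + t) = t*(t - 5)*(t + 1)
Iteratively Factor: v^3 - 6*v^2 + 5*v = (v)*(v^2 - 6*v + 5) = v*(v - 1)*(v - 5)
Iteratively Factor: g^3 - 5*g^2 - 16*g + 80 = (g - 5)*(g^2 - 16) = (g - 5)*(g + 4)*(g - 4)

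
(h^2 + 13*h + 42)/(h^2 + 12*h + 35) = (h + 6)/(h + 5)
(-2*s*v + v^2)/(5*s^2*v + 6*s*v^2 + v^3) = (-2*s + v)/(5*s^2 + 6*s*v + v^2)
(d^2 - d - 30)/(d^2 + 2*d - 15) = (d - 6)/(d - 3)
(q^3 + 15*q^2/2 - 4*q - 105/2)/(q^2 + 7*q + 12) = (2*q^2 + 9*q - 35)/(2*(q + 4))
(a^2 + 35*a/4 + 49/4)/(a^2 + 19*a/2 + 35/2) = (4*a + 7)/(2*(2*a + 5))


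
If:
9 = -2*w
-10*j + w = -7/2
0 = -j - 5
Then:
No Solution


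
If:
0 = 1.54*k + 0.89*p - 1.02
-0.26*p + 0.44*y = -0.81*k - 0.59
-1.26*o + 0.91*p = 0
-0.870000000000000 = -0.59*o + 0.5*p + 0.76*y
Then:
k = 0.20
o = 0.58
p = 0.81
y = -1.22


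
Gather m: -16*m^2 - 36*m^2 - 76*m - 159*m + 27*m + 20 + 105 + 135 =-52*m^2 - 208*m + 260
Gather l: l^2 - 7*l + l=l^2 - 6*l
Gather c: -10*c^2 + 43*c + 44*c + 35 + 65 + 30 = -10*c^2 + 87*c + 130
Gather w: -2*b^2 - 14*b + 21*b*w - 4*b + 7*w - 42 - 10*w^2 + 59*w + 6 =-2*b^2 - 18*b - 10*w^2 + w*(21*b + 66) - 36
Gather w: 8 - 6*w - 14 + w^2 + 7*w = w^2 + w - 6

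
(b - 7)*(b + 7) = b^2 - 49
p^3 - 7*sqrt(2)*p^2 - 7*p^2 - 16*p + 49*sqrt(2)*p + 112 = (p - 7)*(p - 8*sqrt(2))*(p + sqrt(2))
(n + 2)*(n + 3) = n^2 + 5*n + 6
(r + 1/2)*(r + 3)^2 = r^3 + 13*r^2/2 + 12*r + 9/2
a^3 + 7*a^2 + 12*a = a*(a + 3)*(a + 4)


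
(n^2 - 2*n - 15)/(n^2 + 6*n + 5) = (n^2 - 2*n - 15)/(n^2 + 6*n + 5)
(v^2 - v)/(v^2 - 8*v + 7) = v/(v - 7)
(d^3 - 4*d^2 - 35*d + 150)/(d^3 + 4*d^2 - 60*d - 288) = (d^2 - 10*d + 25)/(d^2 - 2*d - 48)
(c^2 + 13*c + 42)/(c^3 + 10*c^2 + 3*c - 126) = 1/(c - 3)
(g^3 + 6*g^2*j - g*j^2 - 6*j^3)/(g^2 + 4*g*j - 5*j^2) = (g^2 + 7*g*j + 6*j^2)/(g + 5*j)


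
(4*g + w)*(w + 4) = 4*g*w + 16*g + w^2 + 4*w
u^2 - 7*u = u*(u - 7)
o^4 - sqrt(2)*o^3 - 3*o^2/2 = o^2*(o - 3*sqrt(2)/2)*(o + sqrt(2)/2)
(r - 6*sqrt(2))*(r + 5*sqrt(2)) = r^2 - sqrt(2)*r - 60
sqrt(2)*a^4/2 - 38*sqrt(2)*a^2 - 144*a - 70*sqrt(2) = (a - 7*sqrt(2))*(a + sqrt(2))*(a + 5*sqrt(2))*(sqrt(2)*a/2 + 1)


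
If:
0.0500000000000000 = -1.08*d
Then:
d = -0.05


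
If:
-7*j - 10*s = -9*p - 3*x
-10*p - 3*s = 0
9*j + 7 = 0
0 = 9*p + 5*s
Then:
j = -7/9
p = 0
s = 0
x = -49/27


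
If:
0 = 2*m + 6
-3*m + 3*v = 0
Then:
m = -3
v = -3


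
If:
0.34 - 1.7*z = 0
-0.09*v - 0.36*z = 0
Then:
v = -0.80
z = 0.20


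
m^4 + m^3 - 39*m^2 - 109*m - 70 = (m - 7)*(m + 1)*(m + 2)*(m + 5)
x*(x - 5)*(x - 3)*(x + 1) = x^4 - 7*x^3 + 7*x^2 + 15*x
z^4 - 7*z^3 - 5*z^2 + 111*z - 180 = (z - 5)*(z - 3)^2*(z + 4)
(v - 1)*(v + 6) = v^2 + 5*v - 6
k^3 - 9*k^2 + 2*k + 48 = (k - 8)*(k - 3)*(k + 2)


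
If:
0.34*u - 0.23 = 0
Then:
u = 0.68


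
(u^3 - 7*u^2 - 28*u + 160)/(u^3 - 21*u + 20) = (u - 8)/(u - 1)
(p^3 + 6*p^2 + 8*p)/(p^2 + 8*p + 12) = p*(p + 4)/(p + 6)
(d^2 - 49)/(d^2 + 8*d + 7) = (d - 7)/(d + 1)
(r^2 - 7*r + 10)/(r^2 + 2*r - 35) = (r - 2)/(r + 7)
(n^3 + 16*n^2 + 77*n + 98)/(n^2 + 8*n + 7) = (n^2 + 9*n + 14)/(n + 1)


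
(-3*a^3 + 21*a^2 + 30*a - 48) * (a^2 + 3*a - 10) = -3*a^5 + 12*a^4 + 123*a^3 - 168*a^2 - 444*a + 480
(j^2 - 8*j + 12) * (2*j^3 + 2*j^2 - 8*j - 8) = 2*j^5 - 14*j^4 + 80*j^2 - 32*j - 96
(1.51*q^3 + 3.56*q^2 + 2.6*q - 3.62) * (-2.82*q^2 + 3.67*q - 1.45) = -4.2582*q^5 - 4.4975*q^4 + 3.5437*q^3 + 14.5884*q^2 - 17.0554*q + 5.249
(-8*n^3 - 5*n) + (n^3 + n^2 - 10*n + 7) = -7*n^3 + n^2 - 15*n + 7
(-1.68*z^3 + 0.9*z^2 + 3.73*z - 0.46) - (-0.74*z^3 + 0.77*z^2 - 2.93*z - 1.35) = -0.94*z^3 + 0.13*z^2 + 6.66*z + 0.89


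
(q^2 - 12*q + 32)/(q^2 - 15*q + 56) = (q - 4)/(q - 7)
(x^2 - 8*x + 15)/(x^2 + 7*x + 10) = (x^2 - 8*x + 15)/(x^2 + 7*x + 10)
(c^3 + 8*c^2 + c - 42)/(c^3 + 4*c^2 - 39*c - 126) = (c - 2)/(c - 6)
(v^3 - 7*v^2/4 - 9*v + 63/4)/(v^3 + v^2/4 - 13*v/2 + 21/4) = (v - 3)/(v - 1)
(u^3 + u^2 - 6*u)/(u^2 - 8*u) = (u^2 + u - 6)/(u - 8)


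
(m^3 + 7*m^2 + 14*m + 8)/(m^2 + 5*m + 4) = m + 2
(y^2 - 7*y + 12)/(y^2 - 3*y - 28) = (-y^2 + 7*y - 12)/(-y^2 + 3*y + 28)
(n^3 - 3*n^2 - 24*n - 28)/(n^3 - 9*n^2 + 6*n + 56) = (n + 2)/(n - 4)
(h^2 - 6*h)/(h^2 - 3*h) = (h - 6)/(h - 3)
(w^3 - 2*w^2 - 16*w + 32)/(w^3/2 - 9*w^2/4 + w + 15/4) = 4*(w^3 - 2*w^2 - 16*w + 32)/(2*w^3 - 9*w^2 + 4*w + 15)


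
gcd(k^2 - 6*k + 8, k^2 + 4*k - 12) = k - 2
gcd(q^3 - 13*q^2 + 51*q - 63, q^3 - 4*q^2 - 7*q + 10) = 1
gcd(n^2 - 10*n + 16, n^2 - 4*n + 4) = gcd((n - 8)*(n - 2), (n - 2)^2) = n - 2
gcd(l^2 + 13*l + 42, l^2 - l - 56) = l + 7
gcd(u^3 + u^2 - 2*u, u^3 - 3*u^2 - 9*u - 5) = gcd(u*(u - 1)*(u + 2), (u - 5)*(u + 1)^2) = 1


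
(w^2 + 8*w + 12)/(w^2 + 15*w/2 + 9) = 2*(w + 2)/(2*w + 3)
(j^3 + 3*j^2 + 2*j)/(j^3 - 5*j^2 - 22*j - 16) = j/(j - 8)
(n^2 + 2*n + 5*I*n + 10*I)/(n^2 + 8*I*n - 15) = (n + 2)/(n + 3*I)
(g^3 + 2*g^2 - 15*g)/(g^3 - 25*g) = (g - 3)/(g - 5)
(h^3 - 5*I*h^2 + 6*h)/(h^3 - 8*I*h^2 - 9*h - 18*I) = h/(h - 3*I)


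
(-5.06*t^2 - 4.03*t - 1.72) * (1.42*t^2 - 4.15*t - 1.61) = -7.1852*t^4 + 15.2764*t^3 + 22.4287*t^2 + 13.6263*t + 2.7692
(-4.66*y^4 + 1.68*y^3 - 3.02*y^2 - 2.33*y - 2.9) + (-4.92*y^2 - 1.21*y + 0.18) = -4.66*y^4 + 1.68*y^3 - 7.94*y^2 - 3.54*y - 2.72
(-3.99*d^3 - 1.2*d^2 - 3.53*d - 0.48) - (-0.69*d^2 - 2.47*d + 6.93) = -3.99*d^3 - 0.51*d^2 - 1.06*d - 7.41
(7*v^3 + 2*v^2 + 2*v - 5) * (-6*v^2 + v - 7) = -42*v^5 - 5*v^4 - 59*v^3 + 18*v^2 - 19*v + 35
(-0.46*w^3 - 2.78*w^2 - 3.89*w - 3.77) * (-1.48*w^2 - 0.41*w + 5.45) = 0.6808*w^5 + 4.303*w^4 + 4.39*w^3 - 7.9765*w^2 - 19.6548*w - 20.5465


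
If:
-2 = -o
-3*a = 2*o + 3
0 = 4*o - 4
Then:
No Solution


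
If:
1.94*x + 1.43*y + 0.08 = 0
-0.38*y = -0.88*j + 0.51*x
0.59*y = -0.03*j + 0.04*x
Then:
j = -0.02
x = -0.04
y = -0.00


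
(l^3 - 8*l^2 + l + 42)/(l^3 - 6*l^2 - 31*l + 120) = (l^2 - 5*l - 14)/(l^2 - 3*l - 40)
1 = 1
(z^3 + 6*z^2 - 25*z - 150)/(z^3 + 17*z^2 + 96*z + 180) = (z - 5)/(z + 6)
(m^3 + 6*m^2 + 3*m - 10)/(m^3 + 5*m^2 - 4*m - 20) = (m - 1)/(m - 2)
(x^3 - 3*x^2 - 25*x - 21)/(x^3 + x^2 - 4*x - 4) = (x^2 - 4*x - 21)/(x^2 - 4)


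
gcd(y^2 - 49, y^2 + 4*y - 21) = y + 7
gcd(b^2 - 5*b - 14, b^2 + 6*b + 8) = b + 2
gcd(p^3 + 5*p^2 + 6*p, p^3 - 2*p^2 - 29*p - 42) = p^2 + 5*p + 6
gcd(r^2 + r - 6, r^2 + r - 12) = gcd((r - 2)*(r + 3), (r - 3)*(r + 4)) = 1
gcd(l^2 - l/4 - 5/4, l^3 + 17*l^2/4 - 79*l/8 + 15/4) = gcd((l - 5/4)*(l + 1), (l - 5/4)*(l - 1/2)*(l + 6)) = l - 5/4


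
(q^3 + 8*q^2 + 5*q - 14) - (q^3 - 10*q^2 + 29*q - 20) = 18*q^2 - 24*q + 6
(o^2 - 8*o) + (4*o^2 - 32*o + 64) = 5*o^2 - 40*o + 64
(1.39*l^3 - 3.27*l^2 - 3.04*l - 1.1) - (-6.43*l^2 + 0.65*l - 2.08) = 1.39*l^3 + 3.16*l^2 - 3.69*l + 0.98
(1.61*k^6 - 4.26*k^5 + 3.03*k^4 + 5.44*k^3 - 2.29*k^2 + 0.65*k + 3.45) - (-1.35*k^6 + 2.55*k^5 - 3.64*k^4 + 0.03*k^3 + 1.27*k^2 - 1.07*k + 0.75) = 2.96*k^6 - 6.81*k^5 + 6.67*k^4 + 5.41*k^3 - 3.56*k^2 + 1.72*k + 2.7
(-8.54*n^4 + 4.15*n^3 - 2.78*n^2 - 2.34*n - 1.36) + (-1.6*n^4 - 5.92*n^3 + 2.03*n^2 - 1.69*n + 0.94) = -10.14*n^4 - 1.77*n^3 - 0.75*n^2 - 4.03*n - 0.42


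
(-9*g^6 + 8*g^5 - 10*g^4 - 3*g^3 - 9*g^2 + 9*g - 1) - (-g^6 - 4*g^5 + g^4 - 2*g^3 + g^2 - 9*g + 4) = -8*g^6 + 12*g^5 - 11*g^4 - g^3 - 10*g^2 + 18*g - 5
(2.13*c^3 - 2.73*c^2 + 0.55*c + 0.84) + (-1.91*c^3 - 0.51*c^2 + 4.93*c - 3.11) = 0.22*c^3 - 3.24*c^2 + 5.48*c - 2.27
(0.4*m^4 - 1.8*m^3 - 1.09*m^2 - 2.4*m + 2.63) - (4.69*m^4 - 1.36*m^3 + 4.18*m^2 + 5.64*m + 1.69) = -4.29*m^4 - 0.44*m^3 - 5.27*m^2 - 8.04*m + 0.94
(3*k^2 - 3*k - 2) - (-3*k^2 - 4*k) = 6*k^2 + k - 2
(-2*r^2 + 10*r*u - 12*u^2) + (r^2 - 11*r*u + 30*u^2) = -r^2 - r*u + 18*u^2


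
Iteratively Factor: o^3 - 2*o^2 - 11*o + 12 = (o + 3)*(o^2 - 5*o + 4) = (o - 1)*(o + 3)*(o - 4)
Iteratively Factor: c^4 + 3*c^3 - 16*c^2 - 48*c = (c)*(c^3 + 3*c^2 - 16*c - 48) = c*(c + 4)*(c^2 - c - 12) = c*(c + 3)*(c + 4)*(c - 4)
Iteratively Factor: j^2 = (j)*(j)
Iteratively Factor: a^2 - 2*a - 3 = (a - 3)*(a + 1)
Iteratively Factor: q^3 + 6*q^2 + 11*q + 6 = (q + 2)*(q^2 + 4*q + 3) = (q + 2)*(q + 3)*(q + 1)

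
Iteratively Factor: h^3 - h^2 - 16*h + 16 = (h + 4)*(h^2 - 5*h + 4) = (h - 1)*(h + 4)*(h - 4)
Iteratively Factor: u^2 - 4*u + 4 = (u - 2)*(u - 2)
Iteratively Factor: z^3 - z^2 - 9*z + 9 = (z - 1)*(z^2 - 9) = (z - 3)*(z - 1)*(z + 3)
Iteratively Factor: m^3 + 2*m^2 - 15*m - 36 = (m + 3)*(m^2 - m - 12) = (m - 4)*(m + 3)*(m + 3)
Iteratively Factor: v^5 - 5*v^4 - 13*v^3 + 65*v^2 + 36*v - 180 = (v + 2)*(v^4 - 7*v^3 + v^2 + 63*v - 90) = (v + 2)*(v + 3)*(v^3 - 10*v^2 + 31*v - 30) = (v - 5)*(v + 2)*(v + 3)*(v^2 - 5*v + 6) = (v - 5)*(v - 3)*(v + 2)*(v + 3)*(v - 2)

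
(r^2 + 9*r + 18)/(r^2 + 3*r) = (r + 6)/r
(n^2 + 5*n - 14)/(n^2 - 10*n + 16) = (n + 7)/(n - 8)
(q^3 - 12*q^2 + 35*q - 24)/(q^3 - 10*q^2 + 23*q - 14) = (q^2 - 11*q + 24)/(q^2 - 9*q + 14)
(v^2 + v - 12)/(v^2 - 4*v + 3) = (v + 4)/(v - 1)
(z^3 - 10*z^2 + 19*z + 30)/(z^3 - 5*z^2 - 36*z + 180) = (z + 1)/(z + 6)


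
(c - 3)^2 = c^2 - 6*c + 9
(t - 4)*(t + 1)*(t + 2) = t^3 - t^2 - 10*t - 8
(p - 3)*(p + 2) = p^2 - p - 6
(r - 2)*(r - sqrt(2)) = r^2 - 2*r - sqrt(2)*r + 2*sqrt(2)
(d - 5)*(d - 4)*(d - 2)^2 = d^4 - 13*d^3 + 60*d^2 - 116*d + 80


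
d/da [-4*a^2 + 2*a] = 2 - 8*a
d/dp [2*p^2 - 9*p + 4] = 4*p - 9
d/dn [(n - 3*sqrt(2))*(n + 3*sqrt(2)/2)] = 2*n - 3*sqrt(2)/2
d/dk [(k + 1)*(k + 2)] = 2*k + 3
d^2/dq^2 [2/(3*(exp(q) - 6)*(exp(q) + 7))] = 2*(4*exp(3*q) + 3*exp(2*q) + 169*exp(q) + 42)*exp(q)/(3*(exp(6*q) + 3*exp(5*q) - 123*exp(4*q) - 251*exp(3*q) + 5166*exp(2*q) + 5292*exp(q) - 74088))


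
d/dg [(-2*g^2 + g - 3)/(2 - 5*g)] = (10*g^2 - 8*g - 13)/(25*g^2 - 20*g + 4)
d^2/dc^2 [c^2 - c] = 2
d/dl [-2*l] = -2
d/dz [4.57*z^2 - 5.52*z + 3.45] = 9.14*z - 5.52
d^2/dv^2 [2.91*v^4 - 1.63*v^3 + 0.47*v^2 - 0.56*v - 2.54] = 34.92*v^2 - 9.78*v + 0.94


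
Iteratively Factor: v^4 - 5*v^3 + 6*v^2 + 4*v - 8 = (v - 2)*(v^3 - 3*v^2 + 4) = (v - 2)^2*(v^2 - v - 2) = (v - 2)^3*(v + 1)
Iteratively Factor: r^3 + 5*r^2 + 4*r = (r + 1)*(r^2 + 4*r) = r*(r + 1)*(r + 4)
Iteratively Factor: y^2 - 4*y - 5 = (y - 5)*(y + 1)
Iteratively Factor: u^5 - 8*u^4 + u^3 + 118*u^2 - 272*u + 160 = (u - 5)*(u^4 - 3*u^3 - 14*u^2 + 48*u - 32) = (u - 5)*(u - 4)*(u^3 + u^2 - 10*u + 8) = (u - 5)*(u - 4)*(u - 1)*(u^2 + 2*u - 8) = (u - 5)*(u - 4)*(u - 2)*(u - 1)*(u + 4)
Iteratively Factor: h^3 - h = (h - 1)*(h^2 + h) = (h - 1)*(h + 1)*(h)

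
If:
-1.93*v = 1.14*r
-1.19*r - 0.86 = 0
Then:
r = -0.72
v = 0.43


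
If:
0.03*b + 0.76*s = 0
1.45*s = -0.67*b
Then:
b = 0.00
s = 0.00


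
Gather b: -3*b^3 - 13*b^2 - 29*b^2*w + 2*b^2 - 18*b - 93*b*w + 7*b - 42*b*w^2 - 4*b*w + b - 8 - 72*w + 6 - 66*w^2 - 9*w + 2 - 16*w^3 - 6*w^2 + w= -3*b^3 + b^2*(-29*w - 11) + b*(-42*w^2 - 97*w - 10) - 16*w^3 - 72*w^2 - 80*w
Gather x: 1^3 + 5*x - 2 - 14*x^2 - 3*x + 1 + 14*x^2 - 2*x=0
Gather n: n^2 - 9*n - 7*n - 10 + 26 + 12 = n^2 - 16*n + 28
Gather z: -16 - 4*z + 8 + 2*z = -2*z - 8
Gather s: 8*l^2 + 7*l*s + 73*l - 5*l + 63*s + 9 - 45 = 8*l^2 + 68*l + s*(7*l + 63) - 36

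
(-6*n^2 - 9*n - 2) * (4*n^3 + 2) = -24*n^5 - 36*n^4 - 8*n^3 - 12*n^2 - 18*n - 4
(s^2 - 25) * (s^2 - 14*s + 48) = s^4 - 14*s^3 + 23*s^2 + 350*s - 1200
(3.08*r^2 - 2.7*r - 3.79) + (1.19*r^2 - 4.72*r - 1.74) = 4.27*r^2 - 7.42*r - 5.53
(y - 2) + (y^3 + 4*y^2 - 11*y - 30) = y^3 + 4*y^2 - 10*y - 32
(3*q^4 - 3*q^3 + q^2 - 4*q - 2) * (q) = 3*q^5 - 3*q^4 + q^3 - 4*q^2 - 2*q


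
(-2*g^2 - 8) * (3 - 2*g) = 4*g^3 - 6*g^2 + 16*g - 24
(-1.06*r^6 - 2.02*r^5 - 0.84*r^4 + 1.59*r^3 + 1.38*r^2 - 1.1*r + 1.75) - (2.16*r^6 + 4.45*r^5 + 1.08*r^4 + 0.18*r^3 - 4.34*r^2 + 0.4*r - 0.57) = -3.22*r^6 - 6.47*r^5 - 1.92*r^4 + 1.41*r^3 + 5.72*r^2 - 1.5*r + 2.32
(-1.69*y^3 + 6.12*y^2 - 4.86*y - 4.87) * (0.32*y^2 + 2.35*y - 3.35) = -0.5408*y^5 - 2.0131*y^4 + 18.4883*y^3 - 33.4814*y^2 + 4.8365*y + 16.3145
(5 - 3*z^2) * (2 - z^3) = 3*z^5 - 5*z^3 - 6*z^2 + 10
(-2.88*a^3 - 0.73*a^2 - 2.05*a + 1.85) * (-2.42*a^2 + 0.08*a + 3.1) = 6.9696*a^5 + 1.5362*a^4 - 4.0254*a^3 - 6.904*a^2 - 6.207*a + 5.735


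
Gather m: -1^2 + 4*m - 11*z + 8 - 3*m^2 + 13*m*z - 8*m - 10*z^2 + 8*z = -3*m^2 + m*(13*z - 4) - 10*z^2 - 3*z + 7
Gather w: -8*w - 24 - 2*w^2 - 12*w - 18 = -2*w^2 - 20*w - 42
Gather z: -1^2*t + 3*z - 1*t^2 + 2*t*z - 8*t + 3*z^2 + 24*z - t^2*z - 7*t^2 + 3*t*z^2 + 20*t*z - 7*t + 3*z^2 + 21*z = -8*t^2 - 16*t + z^2*(3*t + 6) + z*(-t^2 + 22*t + 48)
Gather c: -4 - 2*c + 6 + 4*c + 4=2*c + 6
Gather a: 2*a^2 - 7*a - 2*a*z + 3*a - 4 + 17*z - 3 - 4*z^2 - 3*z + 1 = 2*a^2 + a*(-2*z - 4) - 4*z^2 + 14*z - 6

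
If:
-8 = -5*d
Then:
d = 8/5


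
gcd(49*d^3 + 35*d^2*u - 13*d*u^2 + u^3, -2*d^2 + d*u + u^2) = 1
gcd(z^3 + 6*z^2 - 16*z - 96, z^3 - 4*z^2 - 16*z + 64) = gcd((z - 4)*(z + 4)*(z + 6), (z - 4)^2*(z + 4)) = z^2 - 16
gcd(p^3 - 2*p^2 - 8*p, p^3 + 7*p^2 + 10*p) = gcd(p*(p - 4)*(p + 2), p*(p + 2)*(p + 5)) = p^2 + 2*p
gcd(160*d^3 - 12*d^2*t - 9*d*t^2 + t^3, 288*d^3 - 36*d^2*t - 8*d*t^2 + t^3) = -8*d + t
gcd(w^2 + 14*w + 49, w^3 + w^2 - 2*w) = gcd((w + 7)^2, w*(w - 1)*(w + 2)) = 1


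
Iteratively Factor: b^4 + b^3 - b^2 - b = (b + 1)*(b^3 - b) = (b + 1)^2*(b^2 - b) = (b - 1)*(b + 1)^2*(b)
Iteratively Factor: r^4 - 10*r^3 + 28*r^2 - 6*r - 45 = (r + 1)*(r^3 - 11*r^2 + 39*r - 45) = (r - 3)*(r + 1)*(r^2 - 8*r + 15) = (r - 5)*(r - 3)*(r + 1)*(r - 3)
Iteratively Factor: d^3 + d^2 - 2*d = (d)*(d^2 + d - 2) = d*(d + 2)*(d - 1)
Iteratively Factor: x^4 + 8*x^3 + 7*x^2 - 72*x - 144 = (x - 3)*(x^3 + 11*x^2 + 40*x + 48) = (x - 3)*(x + 4)*(x^2 + 7*x + 12) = (x - 3)*(x + 3)*(x + 4)*(x + 4)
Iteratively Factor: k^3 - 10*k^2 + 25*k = (k)*(k^2 - 10*k + 25) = k*(k - 5)*(k - 5)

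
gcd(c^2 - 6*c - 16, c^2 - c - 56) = c - 8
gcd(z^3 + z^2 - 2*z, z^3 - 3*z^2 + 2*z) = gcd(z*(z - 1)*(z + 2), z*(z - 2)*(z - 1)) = z^2 - z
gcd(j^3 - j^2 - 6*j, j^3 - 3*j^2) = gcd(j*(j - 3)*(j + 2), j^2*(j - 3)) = j^2 - 3*j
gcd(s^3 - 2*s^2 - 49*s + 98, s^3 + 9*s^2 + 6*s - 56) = s^2 + 5*s - 14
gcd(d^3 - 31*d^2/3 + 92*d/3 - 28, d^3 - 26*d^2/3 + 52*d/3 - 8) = d^2 - 8*d + 12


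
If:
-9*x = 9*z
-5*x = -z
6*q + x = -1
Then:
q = -1/6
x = 0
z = 0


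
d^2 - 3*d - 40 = (d - 8)*(d + 5)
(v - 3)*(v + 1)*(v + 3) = v^3 + v^2 - 9*v - 9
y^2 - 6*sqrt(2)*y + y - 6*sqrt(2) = (y + 1)*(y - 6*sqrt(2))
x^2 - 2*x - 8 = (x - 4)*(x + 2)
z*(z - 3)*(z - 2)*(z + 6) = z^4 + z^3 - 24*z^2 + 36*z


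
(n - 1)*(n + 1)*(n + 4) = n^3 + 4*n^2 - n - 4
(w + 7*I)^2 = w^2 + 14*I*w - 49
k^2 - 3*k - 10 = (k - 5)*(k + 2)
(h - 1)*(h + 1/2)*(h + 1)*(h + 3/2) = h^4 + 2*h^3 - h^2/4 - 2*h - 3/4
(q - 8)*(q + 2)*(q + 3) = q^3 - 3*q^2 - 34*q - 48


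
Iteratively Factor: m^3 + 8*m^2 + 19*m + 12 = (m + 1)*(m^2 + 7*m + 12) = (m + 1)*(m + 3)*(m + 4)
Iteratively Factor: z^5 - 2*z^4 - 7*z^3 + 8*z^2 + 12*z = (z - 3)*(z^4 + z^3 - 4*z^2 - 4*z) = (z - 3)*(z + 1)*(z^3 - 4*z) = (z - 3)*(z + 1)*(z + 2)*(z^2 - 2*z) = z*(z - 3)*(z + 1)*(z + 2)*(z - 2)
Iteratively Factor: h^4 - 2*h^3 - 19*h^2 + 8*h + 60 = (h + 2)*(h^3 - 4*h^2 - 11*h + 30) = (h - 5)*(h + 2)*(h^2 + h - 6) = (h - 5)*(h - 2)*(h + 2)*(h + 3)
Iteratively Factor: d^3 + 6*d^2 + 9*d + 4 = (d + 1)*(d^2 + 5*d + 4) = (d + 1)^2*(d + 4)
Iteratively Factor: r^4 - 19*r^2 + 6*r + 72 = (r - 3)*(r^3 + 3*r^2 - 10*r - 24) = (r - 3)^2*(r^2 + 6*r + 8) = (r - 3)^2*(r + 2)*(r + 4)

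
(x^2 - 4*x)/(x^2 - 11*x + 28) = x/(x - 7)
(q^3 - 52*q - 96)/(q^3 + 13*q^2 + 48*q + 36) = (q^2 - 6*q - 16)/(q^2 + 7*q + 6)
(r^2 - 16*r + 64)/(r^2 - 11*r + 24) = (r - 8)/(r - 3)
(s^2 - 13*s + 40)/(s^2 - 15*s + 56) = (s - 5)/(s - 7)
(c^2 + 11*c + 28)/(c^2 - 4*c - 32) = (c + 7)/(c - 8)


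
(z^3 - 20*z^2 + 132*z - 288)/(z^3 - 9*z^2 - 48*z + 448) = (z^2 - 12*z + 36)/(z^2 - z - 56)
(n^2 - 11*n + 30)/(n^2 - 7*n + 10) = (n - 6)/(n - 2)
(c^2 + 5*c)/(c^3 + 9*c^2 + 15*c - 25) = c/(c^2 + 4*c - 5)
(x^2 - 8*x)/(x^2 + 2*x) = (x - 8)/(x + 2)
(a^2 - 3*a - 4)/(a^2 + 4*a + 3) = (a - 4)/(a + 3)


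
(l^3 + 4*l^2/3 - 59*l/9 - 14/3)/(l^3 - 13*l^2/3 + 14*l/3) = (l^2 + 11*l/3 + 2)/(l*(l - 2))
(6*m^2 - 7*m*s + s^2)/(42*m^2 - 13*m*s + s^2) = (-m + s)/(-7*m + s)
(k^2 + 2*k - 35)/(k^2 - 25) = (k + 7)/(k + 5)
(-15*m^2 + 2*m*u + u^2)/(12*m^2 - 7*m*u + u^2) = (5*m + u)/(-4*m + u)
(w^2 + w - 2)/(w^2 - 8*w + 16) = (w^2 + w - 2)/(w^2 - 8*w + 16)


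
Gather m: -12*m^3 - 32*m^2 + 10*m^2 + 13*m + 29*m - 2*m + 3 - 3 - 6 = -12*m^3 - 22*m^2 + 40*m - 6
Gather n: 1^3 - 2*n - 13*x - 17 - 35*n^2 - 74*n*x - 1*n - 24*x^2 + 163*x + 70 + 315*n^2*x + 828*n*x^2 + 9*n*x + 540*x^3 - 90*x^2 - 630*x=n^2*(315*x - 35) + n*(828*x^2 - 65*x - 3) + 540*x^3 - 114*x^2 - 480*x + 54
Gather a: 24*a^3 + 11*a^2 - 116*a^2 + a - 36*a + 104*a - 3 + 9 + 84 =24*a^3 - 105*a^2 + 69*a + 90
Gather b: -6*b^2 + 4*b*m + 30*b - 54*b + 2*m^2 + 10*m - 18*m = -6*b^2 + b*(4*m - 24) + 2*m^2 - 8*m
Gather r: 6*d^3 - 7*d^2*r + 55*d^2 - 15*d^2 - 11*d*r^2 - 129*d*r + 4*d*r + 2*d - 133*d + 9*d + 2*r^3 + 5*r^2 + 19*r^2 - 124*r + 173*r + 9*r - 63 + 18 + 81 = 6*d^3 + 40*d^2 - 122*d + 2*r^3 + r^2*(24 - 11*d) + r*(-7*d^2 - 125*d + 58) + 36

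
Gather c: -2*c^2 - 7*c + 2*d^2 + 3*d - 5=-2*c^2 - 7*c + 2*d^2 + 3*d - 5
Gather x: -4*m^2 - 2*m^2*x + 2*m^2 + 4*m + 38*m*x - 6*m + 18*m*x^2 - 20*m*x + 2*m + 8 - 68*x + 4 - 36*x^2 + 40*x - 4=-2*m^2 + x^2*(18*m - 36) + x*(-2*m^2 + 18*m - 28) + 8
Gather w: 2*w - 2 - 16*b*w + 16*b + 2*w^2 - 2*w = -16*b*w + 16*b + 2*w^2 - 2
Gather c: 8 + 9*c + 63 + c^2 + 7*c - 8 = c^2 + 16*c + 63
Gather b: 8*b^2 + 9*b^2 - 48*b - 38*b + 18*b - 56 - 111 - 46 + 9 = 17*b^2 - 68*b - 204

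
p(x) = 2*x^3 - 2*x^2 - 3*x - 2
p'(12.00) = 813.00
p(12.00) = 3130.00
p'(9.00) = 447.00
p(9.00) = 1267.00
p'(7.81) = 331.74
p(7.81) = 805.34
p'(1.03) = -0.75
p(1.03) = -5.03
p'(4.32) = 91.69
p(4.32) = 108.96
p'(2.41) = 22.21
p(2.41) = 7.15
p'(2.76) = 31.67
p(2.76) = 16.53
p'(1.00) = -1.00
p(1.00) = -5.00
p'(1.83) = 9.77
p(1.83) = -1.93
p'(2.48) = 23.98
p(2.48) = 8.77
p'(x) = 6*x^2 - 4*x - 3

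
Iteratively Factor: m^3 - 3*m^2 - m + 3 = (m + 1)*(m^2 - 4*m + 3) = (m - 3)*(m + 1)*(m - 1)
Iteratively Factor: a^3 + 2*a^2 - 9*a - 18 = (a - 3)*(a^2 + 5*a + 6) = (a - 3)*(a + 3)*(a + 2)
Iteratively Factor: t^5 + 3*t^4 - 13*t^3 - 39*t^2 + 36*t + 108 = (t + 2)*(t^4 + t^3 - 15*t^2 - 9*t + 54) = (t - 2)*(t + 2)*(t^3 + 3*t^2 - 9*t - 27) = (t - 2)*(t + 2)*(t + 3)*(t^2 - 9) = (t - 3)*(t - 2)*(t + 2)*(t + 3)*(t + 3)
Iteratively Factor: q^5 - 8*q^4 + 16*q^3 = (q)*(q^4 - 8*q^3 + 16*q^2) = q^2*(q^3 - 8*q^2 + 16*q) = q^2*(q - 4)*(q^2 - 4*q) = q^3*(q - 4)*(q - 4)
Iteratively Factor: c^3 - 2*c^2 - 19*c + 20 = (c - 5)*(c^2 + 3*c - 4) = (c - 5)*(c - 1)*(c + 4)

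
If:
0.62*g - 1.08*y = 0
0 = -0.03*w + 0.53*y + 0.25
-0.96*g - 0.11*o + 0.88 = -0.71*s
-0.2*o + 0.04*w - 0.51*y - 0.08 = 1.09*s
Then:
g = 1.74193548387097*y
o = 4.34924271350388 - 6.42660541042095*y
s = 1.35962178784482*y - 0.565610283823342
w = 17.6666666666667*y + 8.33333333333333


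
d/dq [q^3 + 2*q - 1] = 3*q^2 + 2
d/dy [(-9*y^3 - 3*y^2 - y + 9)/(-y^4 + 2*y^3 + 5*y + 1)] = (-(27*y^2 + 6*y + 1)*(-y^4 + 2*y^3 + 5*y + 1) + (-4*y^3 + 6*y^2 + 5)*(9*y^3 + 3*y^2 + y - 9))/(-y^4 + 2*y^3 + 5*y + 1)^2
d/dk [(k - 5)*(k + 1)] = 2*k - 4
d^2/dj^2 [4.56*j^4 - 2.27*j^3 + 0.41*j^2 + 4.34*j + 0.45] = 54.72*j^2 - 13.62*j + 0.82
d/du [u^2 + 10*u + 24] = 2*u + 10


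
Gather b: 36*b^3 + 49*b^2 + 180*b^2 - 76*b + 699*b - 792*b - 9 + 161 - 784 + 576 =36*b^3 + 229*b^2 - 169*b - 56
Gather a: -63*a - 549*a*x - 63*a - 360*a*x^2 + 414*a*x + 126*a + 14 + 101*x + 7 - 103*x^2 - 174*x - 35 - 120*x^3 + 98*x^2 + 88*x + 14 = a*(-360*x^2 - 135*x) - 120*x^3 - 5*x^2 + 15*x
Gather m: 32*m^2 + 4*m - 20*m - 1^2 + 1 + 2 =32*m^2 - 16*m + 2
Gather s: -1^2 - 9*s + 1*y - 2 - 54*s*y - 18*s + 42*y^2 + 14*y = s*(-54*y - 27) + 42*y^2 + 15*y - 3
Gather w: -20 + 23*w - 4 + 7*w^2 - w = 7*w^2 + 22*w - 24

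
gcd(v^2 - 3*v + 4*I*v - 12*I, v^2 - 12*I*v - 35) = 1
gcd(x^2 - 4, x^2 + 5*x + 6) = x + 2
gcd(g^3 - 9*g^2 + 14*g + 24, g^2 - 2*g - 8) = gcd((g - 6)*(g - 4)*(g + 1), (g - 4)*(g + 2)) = g - 4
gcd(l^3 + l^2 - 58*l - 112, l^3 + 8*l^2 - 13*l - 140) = l + 7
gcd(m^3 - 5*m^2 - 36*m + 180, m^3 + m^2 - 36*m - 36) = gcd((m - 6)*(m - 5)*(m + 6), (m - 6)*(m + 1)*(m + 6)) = m^2 - 36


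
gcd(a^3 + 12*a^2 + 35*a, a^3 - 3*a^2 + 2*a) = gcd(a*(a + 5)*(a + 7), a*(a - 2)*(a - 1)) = a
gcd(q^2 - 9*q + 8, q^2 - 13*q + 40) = q - 8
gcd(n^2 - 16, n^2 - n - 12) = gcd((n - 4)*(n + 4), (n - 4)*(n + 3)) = n - 4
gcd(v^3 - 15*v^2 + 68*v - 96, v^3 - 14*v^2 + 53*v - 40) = v - 8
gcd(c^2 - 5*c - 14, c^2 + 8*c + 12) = c + 2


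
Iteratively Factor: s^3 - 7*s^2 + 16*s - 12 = (s - 2)*(s^2 - 5*s + 6) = (s - 2)^2*(s - 3)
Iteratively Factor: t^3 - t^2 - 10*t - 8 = (t - 4)*(t^2 + 3*t + 2) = (t - 4)*(t + 1)*(t + 2)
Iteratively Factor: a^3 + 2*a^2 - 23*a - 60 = (a - 5)*(a^2 + 7*a + 12) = (a - 5)*(a + 4)*(a + 3)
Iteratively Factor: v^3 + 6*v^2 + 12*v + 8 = (v + 2)*(v^2 + 4*v + 4) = (v + 2)^2*(v + 2)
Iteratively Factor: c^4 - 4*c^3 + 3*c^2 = (c)*(c^3 - 4*c^2 + 3*c) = c*(c - 3)*(c^2 - c) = c*(c - 3)*(c - 1)*(c)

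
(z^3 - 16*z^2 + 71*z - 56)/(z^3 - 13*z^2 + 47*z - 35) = (z - 8)/(z - 5)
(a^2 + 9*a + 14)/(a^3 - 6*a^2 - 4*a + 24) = (a + 7)/(a^2 - 8*a + 12)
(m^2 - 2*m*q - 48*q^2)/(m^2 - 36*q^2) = (-m + 8*q)/(-m + 6*q)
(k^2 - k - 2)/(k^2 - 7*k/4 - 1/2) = 4*(k + 1)/(4*k + 1)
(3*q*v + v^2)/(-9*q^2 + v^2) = -v/(3*q - v)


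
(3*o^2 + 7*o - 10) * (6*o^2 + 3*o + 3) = 18*o^4 + 51*o^3 - 30*o^2 - 9*o - 30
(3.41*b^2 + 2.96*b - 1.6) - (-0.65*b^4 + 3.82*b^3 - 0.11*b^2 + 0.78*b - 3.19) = 0.65*b^4 - 3.82*b^3 + 3.52*b^2 + 2.18*b + 1.59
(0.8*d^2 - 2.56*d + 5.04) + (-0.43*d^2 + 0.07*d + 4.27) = 0.37*d^2 - 2.49*d + 9.31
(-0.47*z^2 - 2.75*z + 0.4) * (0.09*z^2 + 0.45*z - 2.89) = -0.0423*z^4 - 0.459*z^3 + 0.1568*z^2 + 8.1275*z - 1.156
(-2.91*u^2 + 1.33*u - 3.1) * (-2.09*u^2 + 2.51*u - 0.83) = 6.0819*u^4 - 10.0838*u^3 + 12.2326*u^2 - 8.8849*u + 2.573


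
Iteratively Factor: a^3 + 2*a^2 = (a + 2)*(a^2) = a*(a + 2)*(a)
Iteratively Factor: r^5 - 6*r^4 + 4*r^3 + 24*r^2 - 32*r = (r + 2)*(r^4 - 8*r^3 + 20*r^2 - 16*r) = r*(r + 2)*(r^3 - 8*r^2 + 20*r - 16) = r*(r - 2)*(r + 2)*(r^2 - 6*r + 8) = r*(r - 4)*(r - 2)*(r + 2)*(r - 2)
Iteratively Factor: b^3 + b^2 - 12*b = (b + 4)*(b^2 - 3*b) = b*(b + 4)*(b - 3)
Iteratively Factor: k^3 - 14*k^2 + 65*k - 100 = (k - 4)*(k^2 - 10*k + 25) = (k - 5)*(k - 4)*(k - 5)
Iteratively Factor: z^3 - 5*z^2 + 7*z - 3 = (z - 1)*(z^2 - 4*z + 3) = (z - 3)*(z - 1)*(z - 1)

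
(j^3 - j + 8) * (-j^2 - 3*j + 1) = -j^5 - 3*j^4 + 2*j^3 - 5*j^2 - 25*j + 8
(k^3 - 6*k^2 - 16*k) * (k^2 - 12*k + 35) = k^5 - 18*k^4 + 91*k^3 - 18*k^2 - 560*k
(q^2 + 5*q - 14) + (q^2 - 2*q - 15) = 2*q^2 + 3*q - 29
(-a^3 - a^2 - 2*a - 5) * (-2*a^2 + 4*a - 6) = 2*a^5 - 2*a^4 + 6*a^3 + 8*a^2 - 8*a + 30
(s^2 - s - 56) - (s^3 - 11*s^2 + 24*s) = -s^3 + 12*s^2 - 25*s - 56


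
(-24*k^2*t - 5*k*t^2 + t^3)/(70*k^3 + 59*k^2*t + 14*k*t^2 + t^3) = t*(-24*k^2 - 5*k*t + t^2)/(70*k^3 + 59*k^2*t + 14*k*t^2 + t^3)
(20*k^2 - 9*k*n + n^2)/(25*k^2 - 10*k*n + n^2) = (4*k - n)/(5*k - n)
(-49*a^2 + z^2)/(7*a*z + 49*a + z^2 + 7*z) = (-7*a + z)/(z + 7)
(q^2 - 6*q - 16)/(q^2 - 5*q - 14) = (q - 8)/(q - 7)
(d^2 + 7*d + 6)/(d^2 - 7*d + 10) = (d^2 + 7*d + 6)/(d^2 - 7*d + 10)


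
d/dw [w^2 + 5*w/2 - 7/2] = 2*w + 5/2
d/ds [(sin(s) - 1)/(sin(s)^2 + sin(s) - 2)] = -cos(s)/(sin(s) + 2)^2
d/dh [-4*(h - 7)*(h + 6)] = 4 - 8*h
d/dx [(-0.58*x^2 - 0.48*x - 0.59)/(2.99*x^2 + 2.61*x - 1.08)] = (-0.0785999999999998*x^2 + 4.781*x + 2.0583)/(8.9401*x^4 + 15.6078*x^3 + 0.353699999999998*x^2 - 5.6376*x + 1.1664)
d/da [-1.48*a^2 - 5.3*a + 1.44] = -2.96*a - 5.3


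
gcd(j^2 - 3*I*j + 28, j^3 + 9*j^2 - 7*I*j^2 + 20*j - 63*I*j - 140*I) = j - 7*I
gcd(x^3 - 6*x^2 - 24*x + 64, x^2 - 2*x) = x - 2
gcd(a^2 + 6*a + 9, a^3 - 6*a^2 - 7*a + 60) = a + 3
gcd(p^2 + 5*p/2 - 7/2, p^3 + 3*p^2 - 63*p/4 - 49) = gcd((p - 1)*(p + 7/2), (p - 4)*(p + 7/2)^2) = p + 7/2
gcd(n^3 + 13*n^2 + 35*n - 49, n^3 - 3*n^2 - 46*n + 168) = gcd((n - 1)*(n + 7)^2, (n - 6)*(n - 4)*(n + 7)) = n + 7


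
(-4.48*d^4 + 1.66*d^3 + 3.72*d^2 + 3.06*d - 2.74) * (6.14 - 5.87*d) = 26.2976*d^5 - 37.2514*d^4 - 11.644*d^3 + 4.8786*d^2 + 34.8722*d - 16.8236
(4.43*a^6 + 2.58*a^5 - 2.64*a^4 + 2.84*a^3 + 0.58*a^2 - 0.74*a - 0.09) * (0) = 0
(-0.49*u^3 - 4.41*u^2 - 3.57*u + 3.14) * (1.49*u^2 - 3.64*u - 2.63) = -0.7301*u^5 - 4.7873*u^4 + 12.0218*u^3 + 29.2717*u^2 - 2.0405*u - 8.2582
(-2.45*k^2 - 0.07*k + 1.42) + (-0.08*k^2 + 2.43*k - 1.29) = -2.53*k^2 + 2.36*k + 0.13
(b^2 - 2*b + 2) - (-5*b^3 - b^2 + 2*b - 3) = 5*b^3 + 2*b^2 - 4*b + 5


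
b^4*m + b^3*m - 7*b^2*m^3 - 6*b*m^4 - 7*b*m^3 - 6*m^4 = (b - 3*m)*(b + m)*(b + 2*m)*(b*m + m)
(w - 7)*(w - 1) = w^2 - 8*w + 7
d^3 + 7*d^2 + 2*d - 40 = (d - 2)*(d + 4)*(d + 5)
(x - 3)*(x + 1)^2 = x^3 - x^2 - 5*x - 3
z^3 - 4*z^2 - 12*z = z*(z - 6)*(z + 2)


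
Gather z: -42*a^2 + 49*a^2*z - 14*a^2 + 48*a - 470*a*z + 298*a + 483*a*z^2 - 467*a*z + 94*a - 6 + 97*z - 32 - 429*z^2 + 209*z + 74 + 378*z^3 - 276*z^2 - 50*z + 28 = -56*a^2 + 440*a + 378*z^3 + z^2*(483*a - 705) + z*(49*a^2 - 937*a + 256) + 64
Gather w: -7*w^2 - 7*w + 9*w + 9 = -7*w^2 + 2*w + 9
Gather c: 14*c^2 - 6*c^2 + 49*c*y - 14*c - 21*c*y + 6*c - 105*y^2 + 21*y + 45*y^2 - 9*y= 8*c^2 + c*(28*y - 8) - 60*y^2 + 12*y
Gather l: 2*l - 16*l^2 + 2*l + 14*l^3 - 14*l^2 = 14*l^3 - 30*l^2 + 4*l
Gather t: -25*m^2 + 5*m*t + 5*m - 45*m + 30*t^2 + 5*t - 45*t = -25*m^2 - 40*m + 30*t^2 + t*(5*m - 40)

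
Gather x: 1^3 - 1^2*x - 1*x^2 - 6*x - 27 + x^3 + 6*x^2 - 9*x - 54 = x^3 + 5*x^2 - 16*x - 80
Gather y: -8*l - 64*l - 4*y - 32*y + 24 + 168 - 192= -72*l - 36*y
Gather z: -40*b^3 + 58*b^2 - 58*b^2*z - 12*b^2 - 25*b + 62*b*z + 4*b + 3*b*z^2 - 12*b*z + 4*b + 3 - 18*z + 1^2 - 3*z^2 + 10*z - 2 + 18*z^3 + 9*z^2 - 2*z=-40*b^3 + 46*b^2 - 17*b + 18*z^3 + z^2*(3*b + 6) + z*(-58*b^2 + 50*b - 10) + 2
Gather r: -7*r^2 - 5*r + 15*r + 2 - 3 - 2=-7*r^2 + 10*r - 3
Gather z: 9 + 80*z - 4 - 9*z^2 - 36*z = -9*z^2 + 44*z + 5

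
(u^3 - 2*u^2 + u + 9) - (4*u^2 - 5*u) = u^3 - 6*u^2 + 6*u + 9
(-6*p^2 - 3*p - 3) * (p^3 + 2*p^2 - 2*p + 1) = -6*p^5 - 15*p^4 + 3*p^3 - 6*p^2 + 3*p - 3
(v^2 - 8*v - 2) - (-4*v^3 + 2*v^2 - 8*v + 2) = 4*v^3 - v^2 - 4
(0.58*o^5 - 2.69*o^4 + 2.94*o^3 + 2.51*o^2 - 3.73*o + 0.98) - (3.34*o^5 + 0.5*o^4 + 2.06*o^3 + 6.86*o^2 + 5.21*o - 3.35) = -2.76*o^5 - 3.19*o^4 + 0.88*o^3 - 4.35*o^2 - 8.94*o + 4.33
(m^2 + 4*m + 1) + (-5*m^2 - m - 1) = -4*m^2 + 3*m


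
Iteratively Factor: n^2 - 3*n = (n)*(n - 3)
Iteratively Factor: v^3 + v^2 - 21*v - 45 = (v + 3)*(v^2 - 2*v - 15) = (v - 5)*(v + 3)*(v + 3)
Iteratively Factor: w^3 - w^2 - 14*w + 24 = (w - 3)*(w^2 + 2*w - 8) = (w - 3)*(w + 4)*(w - 2)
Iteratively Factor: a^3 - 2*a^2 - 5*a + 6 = (a - 1)*(a^2 - a - 6) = (a - 1)*(a + 2)*(a - 3)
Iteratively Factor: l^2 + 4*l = (l + 4)*(l)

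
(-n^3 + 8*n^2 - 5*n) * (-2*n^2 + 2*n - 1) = 2*n^5 - 18*n^4 + 27*n^3 - 18*n^2 + 5*n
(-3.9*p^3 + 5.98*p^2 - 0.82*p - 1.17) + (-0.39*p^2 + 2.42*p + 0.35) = -3.9*p^3 + 5.59*p^2 + 1.6*p - 0.82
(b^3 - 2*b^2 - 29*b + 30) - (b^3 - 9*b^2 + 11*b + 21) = 7*b^2 - 40*b + 9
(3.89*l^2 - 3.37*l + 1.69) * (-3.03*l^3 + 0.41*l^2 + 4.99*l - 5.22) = -11.7867*l^5 + 11.806*l^4 + 12.9087*l^3 - 36.4292*l^2 + 26.0245*l - 8.8218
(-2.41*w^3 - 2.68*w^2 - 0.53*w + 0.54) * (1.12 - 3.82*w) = 9.2062*w^4 + 7.5384*w^3 - 0.977*w^2 - 2.6564*w + 0.6048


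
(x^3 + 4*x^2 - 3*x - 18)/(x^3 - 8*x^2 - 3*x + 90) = (x^2 + x - 6)/(x^2 - 11*x + 30)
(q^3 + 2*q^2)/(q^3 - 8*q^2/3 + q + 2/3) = 3*q^2*(q + 2)/(3*q^3 - 8*q^2 + 3*q + 2)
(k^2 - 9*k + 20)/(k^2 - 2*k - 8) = (k - 5)/(k + 2)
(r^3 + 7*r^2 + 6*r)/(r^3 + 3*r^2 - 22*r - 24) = r/(r - 4)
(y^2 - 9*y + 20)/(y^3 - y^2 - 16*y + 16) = (y - 5)/(y^2 + 3*y - 4)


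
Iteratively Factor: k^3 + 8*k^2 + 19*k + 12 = (k + 1)*(k^2 + 7*k + 12) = (k + 1)*(k + 3)*(k + 4)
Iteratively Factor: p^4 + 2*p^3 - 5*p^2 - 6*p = (p + 1)*(p^3 + p^2 - 6*p) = (p - 2)*(p + 1)*(p^2 + 3*p) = (p - 2)*(p + 1)*(p + 3)*(p)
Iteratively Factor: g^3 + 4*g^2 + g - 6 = (g + 2)*(g^2 + 2*g - 3) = (g + 2)*(g + 3)*(g - 1)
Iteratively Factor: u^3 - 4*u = (u)*(u^2 - 4) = u*(u + 2)*(u - 2)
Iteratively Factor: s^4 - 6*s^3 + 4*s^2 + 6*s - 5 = (s - 1)*(s^3 - 5*s^2 - s + 5) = (s - 5)*(s - 1)*(s^2 - 1) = (s - 5)*(s - 1)*(s + 1)*(s - 1)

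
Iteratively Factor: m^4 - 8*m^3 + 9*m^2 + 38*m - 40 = (m - 5)*(m^3 - 3*m^2 - 6*m + 8) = (m - 5)*(m - 1)*(m^2 - 2*m - 8) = (m - 5)*(m - 4)*(m - 1)*(m + 2)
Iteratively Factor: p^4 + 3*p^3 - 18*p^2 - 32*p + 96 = (p - 2)*(p^3 + 5*p^2 - 8*p - 48) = (p - 3)*(p - 2)*(p^2 + 8*p + 16) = (p - 3)*(p - 2)*(p + 4)*(p + 4)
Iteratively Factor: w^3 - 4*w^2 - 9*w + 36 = (w - 3)*(w^2 - w - 12) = (w - 4)*(w - 3)*(w + 3)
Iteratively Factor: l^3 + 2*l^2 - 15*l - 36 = (l + 3)*(l^2 - l - 12) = (l + 3)^2*(l - 4)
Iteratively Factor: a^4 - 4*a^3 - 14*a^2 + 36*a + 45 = (a - 5)*(a^3 + a^2 - 9*a - 9) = (a - 5)*(a + 3)*(a^2 - 2*a - 3) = (a - 5)*(a - 3)*(a + 3)*(a + 1)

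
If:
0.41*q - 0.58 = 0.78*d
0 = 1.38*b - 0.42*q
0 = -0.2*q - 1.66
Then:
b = -2.53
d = -5.11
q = -8.30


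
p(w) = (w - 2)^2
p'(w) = 2*w - 4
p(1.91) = 0.01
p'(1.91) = -0.18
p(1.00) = 1.00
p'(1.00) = -2.00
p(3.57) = 2.46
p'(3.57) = 3.14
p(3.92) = 3.69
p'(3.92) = 3.84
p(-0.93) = 8.58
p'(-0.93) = -5.86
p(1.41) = 0.35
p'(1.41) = -1.18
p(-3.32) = 28.30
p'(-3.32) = -10.64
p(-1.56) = 12.67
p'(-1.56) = -7.12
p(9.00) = 49.00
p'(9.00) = 14.00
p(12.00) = 100.00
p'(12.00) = 20.00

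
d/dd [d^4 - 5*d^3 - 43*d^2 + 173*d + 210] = 4*d^3 - 15*d^2 - 86*d + 173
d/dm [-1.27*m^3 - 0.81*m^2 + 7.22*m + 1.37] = -3.81*m^2 - 1.62*m + 7.22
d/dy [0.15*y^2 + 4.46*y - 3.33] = 0.3*y + 4.46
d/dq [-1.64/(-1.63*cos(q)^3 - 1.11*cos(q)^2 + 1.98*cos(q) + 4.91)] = (8.0196*cos(q)^2 + 3.6408*cos(q) - 3.2472)*sin(q)/(1.63*cos(q)^3 + 1.11*cos(q)^2 - 1.98*cos(q) - 4.91)^2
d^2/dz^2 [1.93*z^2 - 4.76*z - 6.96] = 3.86000000000000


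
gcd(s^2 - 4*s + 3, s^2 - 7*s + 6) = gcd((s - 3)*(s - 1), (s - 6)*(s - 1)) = s - 1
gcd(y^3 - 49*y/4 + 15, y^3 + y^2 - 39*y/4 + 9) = y^2 + 5*y/2 - 6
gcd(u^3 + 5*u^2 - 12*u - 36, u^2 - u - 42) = u + 6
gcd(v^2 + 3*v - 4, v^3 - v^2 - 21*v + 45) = 1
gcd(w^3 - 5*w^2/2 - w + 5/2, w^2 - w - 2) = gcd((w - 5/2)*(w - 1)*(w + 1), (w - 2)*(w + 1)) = w + 1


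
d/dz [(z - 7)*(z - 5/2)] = 2*z - 19/2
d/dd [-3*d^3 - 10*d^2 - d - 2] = -9*d^2 - 20*d - 1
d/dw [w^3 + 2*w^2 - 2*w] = 3*w^2 + 4*w - 2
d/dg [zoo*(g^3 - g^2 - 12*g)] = zoo*(g^2 + g + 1)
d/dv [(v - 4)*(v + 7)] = 2*v + 3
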